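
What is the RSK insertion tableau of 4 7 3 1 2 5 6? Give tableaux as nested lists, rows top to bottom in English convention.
P = [[1, 2, 5, 6], [3, 7], [4]]

After inserting 4: P = [[4]].
After inserting 7: P = [[4, 7]].
After inserting 3: P = [[3, 7], [4]].
After inserting 1: P = [[1, 7], [3], [4]].
After inserting 2: P = [[1, 2], [3, 7], [4]].
After inserting 5: P = [[1, 2, 5], [3, 7], [4]].
After inserting 6: P = [[1, 2, 5, 6], [3, 7], [4]].

So P = [[1, 2, 5, 6], [3, 7], [4]].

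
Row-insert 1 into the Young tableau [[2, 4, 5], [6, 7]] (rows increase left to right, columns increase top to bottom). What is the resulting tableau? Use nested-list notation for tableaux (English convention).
[[1, 4, 5], [2, 7], [6]]

In row 1, 1 replaces 2 (the leftmost entry greater than 1); 2 is bumped to row 2. In row 2, 2 replaces 6 (the leftmost entry greater than 2); 6 is bumped to row 3. 6 starts a new row 3. The new tableau is [[1, 4, 5], [2, 7], [6]].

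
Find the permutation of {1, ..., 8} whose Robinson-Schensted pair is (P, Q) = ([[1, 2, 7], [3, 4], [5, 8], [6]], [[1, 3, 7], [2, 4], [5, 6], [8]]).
Reverse the RSK construction: for i from n down to 1, find the cell of Q containing i, remove the entry at that cell from P, and reverse-bump it up through P; the value ejected from row 1 is w(i).

Step i=8: Q has 8 at row 4, column 1; remove 6 from row 4 of P and reverse-bump: 6 enters row 3 and ejects 5; 5 enters row 2 and ejects 4; 4 enters row 1 and ejects 2. So w(8) = 2. P is now [[1, 4, 7], [3, 5], [6, 8]].
Step i=7: Q has 7 at row 1, column 3; remove that cell from P, ejecting 7. So w(7) = 7. P is now [[1, 4], [3, 5], [6, 8]].
Step i=6: Q has 6 at row 3, column 2; remove 8 from row 3 of P and reverse-bump: 8 enters row 2 and ejects 5; 5 enters row 1 and ejects 4. So w(6) = 4. P is now [[1, 5], [3, 8], [6]].
Step i=5: Q has 5 at row 3, column 1; remove 6 from row 3 of P and reverse-bump: 6 enters row 2 and ejects 3; 3 enters row 1 and ejects 1. So w(5) = 1. P is now [[3, 5], [6, 8]].
Step i=4: Q has 4 at row 2, column 2; remove 8 from row 2 of P and reverse-bump: 8 enters row 1 and ejects 5. So w(4) = 5. P is now [[3, 8], [6]].
Step i=3: Q has 3 at row 1, column 2; remove that cell from P, ejecting 8. So w(3) = 8. P is now [[3], [6]].
Step i=2: Q has 2 at row 2, column 1; remove 6 from row 2 of P and reverse-bump: 6 enters row 1 and ejects 3. So w(2) = 3. P is now [[6]].
Step i=1: Q has 1 at row 1, column 1; remove that cell from P, ejecting 6. So w(1) = 6. P is now [].

So w = 6 3 8 5 1 4 7 2.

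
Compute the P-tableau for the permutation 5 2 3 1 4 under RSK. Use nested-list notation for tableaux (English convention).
Insert 5: appended to row 1. P = [[5]].
Insert 2: 2 bumps 5 from row 1; 5 starts row 2. P = [[2], [5]].
Insert 3: appended to row 1. P = [[2, 3], [5]].
Insert 1: 1 bumps 2 from row 1; 2 bumps 5 from row 2; 5 starts row 3. P = [[1, 3], [2], [5]].
Insert 4: appended to row 1. P = [[1, 3, 4], [2], [5]].

So P = [[1, 3, 4], [2], [5]].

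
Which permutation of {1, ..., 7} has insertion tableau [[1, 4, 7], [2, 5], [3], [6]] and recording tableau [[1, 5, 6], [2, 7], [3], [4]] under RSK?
Reverse RSK: for i = n, n-1, ..., 1, locate i in Q, remove the corresponding corner cell from P, and reverse-bump its entry up through P; the value ejected from row 1 is w(i).

So w = 6 3 2 1 5 7 4.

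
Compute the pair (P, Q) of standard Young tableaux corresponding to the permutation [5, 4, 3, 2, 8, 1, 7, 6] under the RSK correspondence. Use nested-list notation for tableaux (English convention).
P = [[1, 6], [2, 7], [3, 8], [4], [5]], Q = [[1, 5], [2, 7], [3, 8], [4], [6]]

Insert each entry of the permutation into P by Schensted row insertion, recording in Q the position of each new cell.

Insert 5: appended to row 1. P = [[5]].
Insert 4: 4 bumps 5 from row 1; 5 starts row 2. P = [[4], [5]].
Insert 3: 3 bumps 4 from row 1; 4 bumps 5 from row 2; 5 starts row 3. P = [[3], [4], [5]].
Insert 2: 2 bumps 3 from row 1; 3 bumps 4 from row 2; 4 bumps 5 from row 3; 5 starts row 4. P = [[2], [3], [4], [5]].
Insert 8: appended to row 1. P = [[2, 8], [3], [4], [5]].
Insert 1: 1 bumps 2 from row 1; 2 bumps 3 from row 2; 3 bumps 4 from row 3; 4 bumps 5 from row 4; 5 starts row 5. P = [[1, 8], [2], [3], [4], [5]].
Insert 7: 7 bumps 8 from row 1; 8 appends to row 2. P = [[1, 7], [2, 8], [3], [4], [5]].
Insert 6: 6 bumps 7 from row 1; 7 bumps 8 from row 2; 8 appends to row 3. P = [[1, 6], [2, 7], [3, 8], [4], [5]].

So P = [[1, 6], [2, 7], [3, 8], [4], [5]], Q = [[1, 5], [2, 7], [3, 8], [4], [6]].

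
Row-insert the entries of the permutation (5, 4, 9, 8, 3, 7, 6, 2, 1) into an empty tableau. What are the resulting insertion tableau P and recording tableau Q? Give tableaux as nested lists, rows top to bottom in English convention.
Insert each entry of the permutation into P by Schensted row insertion, recording in Q the position of each new cell.

After inserting 5: P = [[5]].
After inserting 4: P = [[4], [5]].
After inserting 9: P = [[4, 9], [5]].
After inserting 8: P = [[4, 8], [5, 9]].
After inserting 3: P = [[3, 8], [4, 9], [5]].
After inserting 7: P = [[3, 7], [4, 8], [5, 9]].
After inserting 6: P = [[3, 6], [4, 7], [5, 8], [9]].
After inserting 2: P = [[2, 6], [3, 7], [4, 8], [5], [9]].
After inserting 1: P = [[1, 6], [2, 7], [3, 8], [4], [5], [9]].

So P = [[1, 6], [2, 7], [3, 8], [4], [5], [9]], Q = [[1, 3], [2, 4], [5, 6], [7], [8], [9]].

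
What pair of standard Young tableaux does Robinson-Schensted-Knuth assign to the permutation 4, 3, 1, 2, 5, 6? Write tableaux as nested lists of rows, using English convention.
Insert each entry of the permutation into P by Schensted row insertion, recording in Q the position of each new cell.

Insert 4: appended to row 1. P = [[4]].
Insert 3: 3 bumps 4 from row 1; 4 starts row 2. P = [[3], [4]].
Insert 1: 1 bumps 3 from row 1; 3 bumps 4 from row 2; 4 starts row 3. P = [[1], [3], [4]].
Insert 2: appended to row 1. P = [[1, 2], [3], [4]].
Insert 5: appended to row 1. P = [[1, 2, 5], [3], [4]].
Insert 6: appended to row 1. P = [[1, 2, 5, 6], [3], [4]].

So P = [[1, 2, 5, 6], [3], [4]], Q = [[1, 4, 5, 6], [2], [3]].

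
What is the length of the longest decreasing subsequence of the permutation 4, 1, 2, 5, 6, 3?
2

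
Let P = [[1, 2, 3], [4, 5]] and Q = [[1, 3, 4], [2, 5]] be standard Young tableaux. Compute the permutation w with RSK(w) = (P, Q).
Reverse the RSK construction: for i from n down to 1, find the cell of Q containing i, remove the entry at that cell from P, and reverse-bump it up through P; the value ejected from row 1 is w(i).

Step i=5: Q has 5 at row 2, column 2; remove 5 from row 2 of P and reverse-bump: 5 enters row 1 and ejects 3. So w(5) = 3. P is now [[1, 2, 5], [4]].
Step i=4: Q has 4 at row 1, column 3; remove that cell from P, ejecting 5. So w(4) = 5. P is now [[1, 2], [4]].
Step i=3: Q has 3 at row 1, column 2; remove that cell from P, ejecting 2. So w(3) = 2. P is now [[1], [4]].
Step i=2: Q has 2 at row 2, column 1; remove 4 from row 2 of P and reverse-bump: 4 enters row 1 and ejects 1. So w(2) = 1. P is now [[4]].
Step i=1: Q has 1 at row 1, column 1; remove that cell from P, ejecting 4. So w(1) = 4. P is now [].

So w = 4 1 2 5 3.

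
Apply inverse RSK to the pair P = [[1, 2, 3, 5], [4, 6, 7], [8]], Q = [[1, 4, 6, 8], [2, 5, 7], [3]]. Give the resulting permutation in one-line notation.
8 4 1 6 2 7 3 5

Reverse the RSK construction: for i from n down to 1, find the cell of Q containing i, remove the entry at that cell from P, and reverse-bump it up through P; the value ejected from row 1 is w(i).

Step i=8: Q has 8 at row 1, column 4; remove that cell from P, ejecting 5. So w(8) = 5. P is now [[1, 2, 3], [4, 6, 7], [8]].
Step i=7: Q has 7 at row 2, column 3; remove 7 from row 2 of P and reverse-bump: 7 enters row 1 and ejects 3. So w(7) = 3. P is now [[1, 2, 7], [4, 6], [8]].
Step i=6: Q has 6 at row 1, column 3; remove that cell from P, ejecting 7. So w(6) = 7. P is now [[1, 2], [4, 6], [8]].
Step i=5: Q has 5 at row 2, column 2; remove 6 from row 2 of P and reverse-bump: 6 enters row 1 and ejects 2. So w(5) = 2. P is now [[1, 6], [4], [8]].
Step i=4: Q has 4 at row 1, column 2; remove that cell from P, ejecting 6. So w(4) = 6. P is now [[1], [4], [8]].
Step i=3: Q has 3 at row 3, column 1; remove 8 from row 3 of P and reverse-bump: 8 enters row 2 and ejects 4; 4 enters row 1 and ejects 1. So w(3) = 1. P is now [[4], [8]].
Step i=2: Q has 2 at row 2, column 1; remove 8 from row 2 of P and reverse-bump: 8 enters row 1 and ejects 4. So w(2) = 4. P is now [[8]].
Step i=1: Q has 1 at row 1, column 1; remove that cell from P, ejecting 8. So w(1) = 8. P is now [].

So w = 8 4 1 6 2 7 3 5.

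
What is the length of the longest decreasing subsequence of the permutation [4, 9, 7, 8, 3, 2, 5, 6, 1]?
5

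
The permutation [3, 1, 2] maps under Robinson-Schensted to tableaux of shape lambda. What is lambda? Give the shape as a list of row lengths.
[2, 1]

Row-insert each entry into an empty tableau.

After inserting 3: P = [[3]].
After inserting 1: P = [[1], [3]].
After inserting 2: P = [[1, 2], [3]].

The final insertion tableau P = [[1, 2], [3]] has shape [2, 1].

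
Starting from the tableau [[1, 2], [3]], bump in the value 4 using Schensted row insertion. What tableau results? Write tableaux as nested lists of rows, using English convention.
[[1, 2, 4], [3]]

4 is larger than every entry of row 1, so it is appended to row 1. The new tableau is [[1, 2, 4], [3]].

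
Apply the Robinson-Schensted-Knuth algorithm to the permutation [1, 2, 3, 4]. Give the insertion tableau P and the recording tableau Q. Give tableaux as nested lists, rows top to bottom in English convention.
P = [[1, 2, 3, 4]], Q = [[1, 2, 3, 4]]

Insert each entry of the permutation into P by Schensted row insertion, recording in Q the position of each new cell.

Insert 1: appended to row 1. P = [[1]].
Insert 2: appended to row 1. P = [[1, 2]].
Insert 3: appended to row 1. P = [[1, 2, 3]].
Insert 4: appended to row 1. P = [[1, 2, 3, 4]].

So P = [[1, 2, 3, 4]], Q = [[1, 2, 3, 4]].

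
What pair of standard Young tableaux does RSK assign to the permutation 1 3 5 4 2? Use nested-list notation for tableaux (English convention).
P = [[1, 2, 4], [3], [5]], Q = [[1, 2, 3], [4], [5]]

Insert each entry of the permutation into P by Schensted row insertion, recording in Q the position of each new cell.

Insert 1: appended to row 1. P = [[1]], Q = [[1]].
Insert 3: appended to row 1. P = [[1, 3]], Q = [[1, 2]].
Insert 5: appended to row 1. P = [[1, 3, 5]], Q = [[1, 2, 3]].
Insert 4: 4 bumps 5 from row 1; 5 starts row 2. P = [[1, 3, 4], [5]], Q = [[1, 2, 3], [4]].
Insert 2: 2 bumps 3 from row 1; 3 bumps 5 from row 2; 5 starts row 3. P = [[1, 2, 4], [3], [5]], Q = [[1, 2, 3], [4], [5]].

So P = [[1, 2, 4], [3], [5]], Q = [[1, 2, 3], [4], [5]].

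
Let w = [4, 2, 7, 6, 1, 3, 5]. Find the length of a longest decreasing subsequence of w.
3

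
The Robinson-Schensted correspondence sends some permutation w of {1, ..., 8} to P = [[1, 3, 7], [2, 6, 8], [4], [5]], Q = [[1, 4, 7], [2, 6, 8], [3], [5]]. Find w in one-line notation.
Reverse the RSK construction: for i from n down to 1, find the cell of Q containing i, remove the entry at that cell from P, and reverse-bump it up through P; the value ejected from row 1 is w(i).

Step i=8: Q has 8 at row 2, column 3; remove 8 from row 2 of P and reverse-bump: 8 enters row 1 and ejects 7. So w(8) = 7. P is now [[1, 3, 8], [2, 6], [4], [5]].
Step i=7: Q has 7 at row 1, column 3; remove that cell from P, ejecting 8. So w(7) = 8. P is now [[1, 3], [2, 6], [4], [5]].
Step i=6: Q has 6 at row 2, column 2; remove 6 from row 2 of P and reverse-bump: 6 enters row 1 and ejects 3. So w(6) = 3. P is now [[1, 6], [2], [4], [5]].
Step i=5: Q has 5 at row 4, column 1; remove 5 from row 4 of P and reverse-bump: 5 enters row 3 and ejects 4; 4 enters row 2 and ejects 2; 2 enters row 1 and ejects 1. So w(5) = 1. P is now [[2, 6], [4], [5]].
Step i=4: Q has 4 at row 1, column 2; remove that cell from P, ejecting 6. So w(4) = 6. P is now [[2], [4], [5]].
Step i=3: Q has 3 at row 3, column 1; remove 5 from row 3 of P and reverse-bump: 5 enters row 2 and ejects 4; 4 enters row 1 and ejects 2. So w(3) = 2. P is now [[4], [5]].
Step i=2: Q has 2 at row 2, column 1; remove 5 from row 2 of P and reverse-bump: 5 enters row 1 and ejects 4. So w(2) = 4. P is now [[5]].
Step i=1: Q has 1 at row 1, column 1; remove that cell from P, ejecting 5. So w(1) = 5. P is now [].

So w = 5 4 2 6 1 3 8 7.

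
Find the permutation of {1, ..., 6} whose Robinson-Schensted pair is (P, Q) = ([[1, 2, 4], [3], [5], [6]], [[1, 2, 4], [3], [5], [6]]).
1 6 3 5 4 2

Reverse RSK: for i = n, n-1, ..., 1, locate i in Q, remove the corresponding corner cell from P, and reverse-bump its entry up through P; the value ejected from row 1 is w(i).

So w = 1 6 3 5 4 2.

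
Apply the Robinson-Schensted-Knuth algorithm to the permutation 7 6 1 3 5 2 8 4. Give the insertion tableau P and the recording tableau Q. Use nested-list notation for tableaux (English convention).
Insert each entry of the permutation into P by Schensted row insertion, recording in Q the position of each new cell.

Insert 7: appended to row 1. P = [[7]].
Insert 6: 6 bumps 7 from row 1; 7 starts row 2. P = [[6], [7]].
Insert 1: 1 bumps 6 from row 1; 6 bumps 7 from row 2; 7 starts row 3. P = [[1], [6], [7]].
Insert 3: appended to row 1. P = [[1, 3], [6], [7]].
Insert 5: appended to row 1. P = [[1, 3, 5], [6], [7]].
Insert 2: 2 bumps 3 from row 1; 3 bumps 6 from row 2; 6 bumps 7 from row 3; 7 starts row 4. P = [[1, 2, 5], [3], [6], [7]].
Insert 8: appended to row 1. P = [[1, 2, 5, 8], [3], [6], [7]].
Insert 4: 4 bumps 5 from row 1; 5 appends to row 2. P = [[1, 2, 4, 8], [3, 5], [6], [7]].

So P = [[1, 2, 4, 8], [3, 5], [6], [7]], Q = [[1, 4, 5, 7], [2, 8], [3], [6]].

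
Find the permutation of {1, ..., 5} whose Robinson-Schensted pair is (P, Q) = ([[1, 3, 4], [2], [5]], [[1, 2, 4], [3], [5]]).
Reverse RSK: for i = n, n-1, ..., 1, locate i in Q, remove the corresponding corner cell from P, and reverse-bump its entry up through P; the value ejected from row 1 is w(i).

So w = 2 5 3 4 1.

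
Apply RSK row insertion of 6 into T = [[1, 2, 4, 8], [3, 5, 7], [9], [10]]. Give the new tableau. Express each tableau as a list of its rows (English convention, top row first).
[[1, 2, 4, 6], [3, 5, 7, 8], [9], [10]]

In row 1, 6 replaces 8 (the leftmost entry greater than 6); 8 is bumped to row 2. 8 is appended to row 2. The new tableau is [[1, 2, 4, 6], [3, 5, 7, 8], [9], [10]].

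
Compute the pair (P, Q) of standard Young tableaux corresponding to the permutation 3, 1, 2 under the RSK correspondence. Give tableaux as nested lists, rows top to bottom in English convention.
P = [[1, 2], [3]], Q = [[1, 3], [2]]

Insert each entry of the permutation into P by Schensted row insertion, recording in Q the position of each new cell.

After inserting 3: P = [[3]].
After inserting 1: P = [[1], [3]].
After inserting 2: P = [[1, 2], [3]].

So P = [[1, 2], [3]], Q = [[1, 3], [2]].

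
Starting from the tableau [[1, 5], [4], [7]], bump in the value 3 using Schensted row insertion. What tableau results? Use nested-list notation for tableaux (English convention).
In row 1, 3 replaces 5 (the leftmost entry greater than 3); 5 is bumped to row 2. 5 is appended to row 2. The new tableau is [[1, 3], [4, 5], [7]].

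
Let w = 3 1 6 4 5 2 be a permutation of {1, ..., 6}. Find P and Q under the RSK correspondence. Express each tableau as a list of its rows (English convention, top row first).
P = [[1, 2, 5], [3, 4], [6]], Q = [[1, 3, 5], [2, 4], [6]]

Insert each entry of the permutation into P by Schensted row insertion, recording in Q the position of each new cell.

Insert 3: appended to row 1. P = [[3]].
Insert 1: 1 bumps 3 from row 1; 3 starts row 2. P = [[1], [3]].
Insert 6: appended to row 1. P = [[1, 6], [3]].
Insert 4: 4 bumps 6 from row 1; 6 appends to row 2. P = [[1, 4], [3, 6]].
Insert 5: appended to row 1. P = [[1, 4, 5], [3, 6]].
Insert 2: 2 bumps 4 from row 1; 4 bumps 6 from row 2; 6 starts row 3. P = [[1, 2, 5], [3, 4], [6]].

So P = [[1, 2, 5], [3, 4], [6]], Q = [[1, 3, 5], [2, 4], [6]].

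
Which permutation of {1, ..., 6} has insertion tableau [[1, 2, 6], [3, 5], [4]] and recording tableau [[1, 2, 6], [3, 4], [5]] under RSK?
4 5 1 3 2 6

Reverse the RSK construction: for i from n down to 1, find the cell of Q containing i, remove the entry at that cell from P, and reverse-bump it up through P; the value ejected from row 1 is w(i).

Step i=6: Q has 6 at row 1, column 3; remove that cell from P, ejecting 6. So w(6) = 6. P is now [[1, 2], [3, 5], [4]].
Step i=5: Q has 5 at row 3, column 1; remove 4 from row 3 of P and reverse-bump: 4 enters row 2 and ejects 3; 3 enters row 1 and ejects 2. So w(5) = 2. P is now [[1, 3], [4, 5]].
Step i=4: Q has 4 at row 2, column 2; remove 5 from row 2 of P and reverse-bump: 5 enters row 1 and ejects 3. So w(4) = 3. P is now [[1, 5], [4]].
Step i=3: Q has 3 at row 2, column 1; remove 4 from row 2 of P and reverse-bump: 4 enters row 1 and ejects 1. So w(3) = 1. P is now [[4, 5]].
Step i=2: Q has 2 at row 1, column 2; remove that cell from P, ejecting 5. So w(2) = 5. P is now [[4]].
Step i=1: Q has 1 at row 1, column 1; remove that cell from P, ejecting 4. So w(1) = 4. P is now [].

So w = 4 5 1 3 2 6.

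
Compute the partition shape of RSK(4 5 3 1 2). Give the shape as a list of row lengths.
Row-insert each entry into an empty tableau.

After inserting 4: P = [[4]].
After inserting 5: P = [[4, 5]].
After inserting 3: P = [[3, 5], [4]].
After inserting 1: P = [[1, 5], [3], [4]].
After inserting 2: P = [[1, 2], [3, 5], [4]].

The final insertion tableau P = [[1, 2], [3, 5], [4]] has shape [2, 2, 1].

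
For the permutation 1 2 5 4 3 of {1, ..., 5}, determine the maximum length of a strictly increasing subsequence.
3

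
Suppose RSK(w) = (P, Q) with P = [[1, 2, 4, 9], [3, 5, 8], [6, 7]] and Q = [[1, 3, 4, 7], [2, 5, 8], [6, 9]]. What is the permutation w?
Reverse the RSK construction: for i from n down to 1, find the cell of Q containing i, remove the entry at that cell from P, and reverse-bump it up through P; the value ejected from row 1 is w(i).

Step i=9: Q has 9 at row 3, column 2; remove 7 from row 3 of P and reverse-bump: 7 enters row 2 and ejects 5; 5 enters row 1 and ejects 4. So w(9) = 4. P is now [[1, 2, 5, 9], [3, 7, 8], [6]].
Step i=8: Q has 8 at row 2, column 3; remove 8 from row 2 of P and reverse-bump: 8 enters row 1 and ejects 5. So w(8) = 5. P is now [[1, 2, 8, 9], [3, 7], [6]].
Step i=7: Q has 7 at row 1, column 4; remove that cell from P, ejecting 9. So w(7) = 9. P is now [[1, 2, 8], [3, 7], [6]].
Step i=6: Q has 6 at row 3, column 1; remove 6 from row 3 of P and reverse-bump: 6 enters row 2 and ejects 3; 3 enters row 1 and ejects 2. So w(6) = 2. P is now [[1, 3, 8], [6, 7]].
Step i=5: Q has 5 at row 2, column 2; remove 7 from row 2 of P and reverse-bump: 7 enters row 1 and ejects 3. So w(5) = 3. P is now [[1, 7, 8], [6]].
Step i=4: Q has 4 at row 1, column 3; remove that cell from P, ejecting 8. So w(4) = 8. P is now [[1, 7], [6]].
Step i=3: Q has 3 at row 1, column 2; remove that cell from P, ejecting 7. So w(3) = 7. P is now [[1], [6]].
Step i=2: Q has 2 at row 2, column 1; remove 6 from row 2 of P and reverse-bump: 6 enters row 1 and ejects 1. So w(2) = 1. P is now [[6]].
Step i=1: Q has 1 at row 1, column 1; remove that cell from P, ejecting 6. So w(1) = 6. P is now [].

So w = 6 1 7 8 3 2 9 5 4.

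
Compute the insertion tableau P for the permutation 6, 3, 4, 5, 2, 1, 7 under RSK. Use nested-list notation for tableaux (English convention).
P = [[1, 4, 5, 7], [2], [3], [6]]

Insert 6: appended to row 1. P = [[6]].
Insert 3: 3 bumps 6 from row 1; 6 starts row 2. P = [[3], [6]].
Insert 4: appended to row 1. P = [[3, 4], [6]].
Insert 5: appended to row 1. P = [[3, 4, 5], [6]].
Insert 2: 2 bumps 3 from row 1; 3 bumps 6 from row 2; 6 starts row 3. P = [[2, 4, 5], [3], [6]].
Insert 1: 1 bumps 2 from row 1; 2 bumps 3 from row 2; 3 bumps 6 from row 3; 6 starts row 4. P = [[1, 4, 5], [2], [3], [6]].
Insert 7: appended to row 1. P = [[1, 4, 5, 7], [2], [3], [6]].

So P = [[1, 4, 5, 7], [2], [3], [6]].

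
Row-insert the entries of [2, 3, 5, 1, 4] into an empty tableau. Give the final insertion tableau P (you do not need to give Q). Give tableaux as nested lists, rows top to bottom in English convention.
Insert 2: appended to row 1. P = [[2]].
Insert 3: appended to row 1. P = [[2, 3]].
Insert 5: appended to row 1. P = [[2, 3, 5]].
Insert 1: 1 bumps 2 from row 1; 2 starts row 2. P = [[1, 3, 5], [2]].
Insert 4: 4 bumps 5 from row 1; 5 appends to row 2. P = [[1, 3, 4], [2, 5]].

So P = [[1, 3, 4], [2, 5]].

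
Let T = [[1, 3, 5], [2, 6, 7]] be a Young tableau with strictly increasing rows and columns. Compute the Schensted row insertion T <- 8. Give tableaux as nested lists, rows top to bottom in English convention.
8 is larger than every entry of row 1, so it is appended to row 1. The new tableau is [[1, 3, 5, 8], [2, 6, 7]].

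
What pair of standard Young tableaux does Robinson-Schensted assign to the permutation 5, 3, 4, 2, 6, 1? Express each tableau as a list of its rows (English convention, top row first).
Insert each entry of the permutation into P by Schensted row insertion, recording in Q the position of each new cell.

Insert 5: appended to row 1. P = [[5]], Q = [[1]].
Insert 3: 3 bumps 5 from row 1; 5 starts row 2. P = [[3], [5]], Q = [[1], [2]].
Insert 4: appended to row 1. P = [[3, 4], [5]], Q = [[1, 3], [2]].
Insert 2: 2 bumps 3 from row 1; 3 bumps 5 from row 2; 5 starts row 3. P = [[2, 4], [3], [5]], Q = [[1, 3], [2], [4]].
Insert 6: appended to row 1. P = [[2, 4, 6], [3], [5]], Q = [[1, 3, 5], [2], [4]].
Insert 1: 1 bumps 2 from row 1; 2 bumps 3 from row 2; 3 bumps 5 from row 3; 5 starts row 4. P = [[1, 4, 6], [2], [3], [5]], Q = [[1, 3, 5], [2], [4], [6]].

So P = [[1, 4, 6], [2], [3], [5]], Q = [[1, 3, 5], [2], [4], [6]].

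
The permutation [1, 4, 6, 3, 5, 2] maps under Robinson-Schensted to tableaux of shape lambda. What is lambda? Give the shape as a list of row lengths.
RSK row insertion gives P = [[1, 2, 5], [3, 6], [4]], which has shape [3, 2, 1].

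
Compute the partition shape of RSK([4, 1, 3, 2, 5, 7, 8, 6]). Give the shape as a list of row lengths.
RSK row insertion gives P = [[1, 2, 5, 6, 8], [3, 7], [4]], which has shape [5, 2, 1].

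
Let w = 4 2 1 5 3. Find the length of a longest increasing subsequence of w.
2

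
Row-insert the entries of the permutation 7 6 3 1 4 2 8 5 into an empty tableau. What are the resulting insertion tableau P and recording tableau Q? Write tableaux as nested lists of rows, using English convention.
Insert each entry of the permutation into P by Schensted row insertion, recording in Q the position of each new cell.

After inserting 7: P = [[7]].
After inserting 6: P = [[6], [7]].
After inserting 3: P = [[3], [6], [7]].
After inserting 1: P = [[1], [3], [6], [7]].
After inserting 4: P = [[1, 4], [3], [6], [7]].
After inserting 2: P = [[1, 2], [3, 4], [6], [7]].
After inserting 8: P = [[1, 2, 8], [3, 4], [6], [7]].
After inserting 5: P = [[1, 2, 5], [3, 4, 8], [6], [7]].

So P = [[1, 2, 5], [3, 4, 8], [6], [7]], Q = [[1, 5, 7], [2, 6, 8], [3], [4]].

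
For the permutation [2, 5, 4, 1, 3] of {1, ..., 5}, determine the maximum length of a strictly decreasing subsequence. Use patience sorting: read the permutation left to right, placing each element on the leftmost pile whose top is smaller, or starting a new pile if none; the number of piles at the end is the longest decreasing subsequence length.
2: new pile. tops = [2]
5: onto pile 1 (replacing 2). tops = [5]
4: new pile. tops = [5, 4]
1: new pile. tops = [5, 4, 1]
3: onto pile 3 (replacing 1). tops = [5, 4, 3]

3 piles, so the longest decreasing subsequence has length 3.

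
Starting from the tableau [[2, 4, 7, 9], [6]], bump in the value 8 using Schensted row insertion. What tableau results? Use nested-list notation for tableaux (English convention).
In row 1, 8 replaces 9 (the leftmost entry greater than 8); 9 is bumped to row 2. 9 is appended to row 2. The new tableau is [[2, 4, 7, 8], [6, 9]].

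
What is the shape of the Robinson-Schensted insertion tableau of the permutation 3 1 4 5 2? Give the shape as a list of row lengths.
Row-insert each entry into an empty tableau.

After inserting 3: P = [[3]].
After inserting 1: P = [[1], [3]].
After inserting 4: P = [[1, 4], [3]].
After inserting 5: P = [[1, 4, 5], [3]].
After inserting 2: P = [[1, 2, 5], [3, 4]].

The final insertion tableau P = [[1, 2, 5], [3, 4]] has shape [3, 2].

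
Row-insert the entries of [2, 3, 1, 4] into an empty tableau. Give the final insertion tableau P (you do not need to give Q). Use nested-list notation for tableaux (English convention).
P = [[1, 3, 4], [2]]

Insert 2: appended to row 1. P = [[2]].
Insert 3: appended to row 1. P = [[2, 3]].
Insert 1: 1 bumps 2 from row 1; 2 starts row 2. P = [[1, 3], [2]].
Insert 4: appended to row 1. P = [[1, 3, 4], [2]].

So P = [[1, 3, 4], [2]].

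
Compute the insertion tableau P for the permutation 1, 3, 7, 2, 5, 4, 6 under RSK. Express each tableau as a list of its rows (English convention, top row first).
Insert 1: appended to row 1. P = [[1]].
Insert 3: appended to row 1. P = [[1, 3]].
Insert 7: appended to row 1. P = [[1, 3, 7]].
Insert 2: 2 bumps 3 from row 1; 3 starts row 2. P = [[1, 2, 7], [3]].
Insert 5: 5 bumps 7 from row 1; 7 appends to row 2. P = [[1, 2, 5], [3, 7]].
Insert 4: 4 bumps 5 from row 1; 5 bumps 7 from row 2; 7 starts row 3. P = [[1, 2, 4], [3, 5], [7]].
Insert 6: appended to row 1. P = [[1, 2, 4, 6], [3, 5], [7]].

So P = [[1, 2, 4, 6], [3, 5], [7]].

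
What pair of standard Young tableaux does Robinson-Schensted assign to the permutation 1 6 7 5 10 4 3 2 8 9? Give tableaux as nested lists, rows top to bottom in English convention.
Insert each entry of the permutation into P by Schensted row insertion, recording in Q the position of each new cell.

Insert 1: appended to row 1. P = [[1]], Q = [[1]].
Insert 6: appended to row 1. P = [[1, 6]], Q = [[1, 2]].
Insert 7: appended to row 1. P = [[1, 6, 7]], Q = [[1, 2, 3]].
Insert 5: 5 bumps 6 from row 1; 6 starts row 2. P = [[1, 5, 7], [6]], Q = [[1, 2, 3], [4]].
Insert 10: appended to row 1. P = [[1, 5, 7, 10], [6]], Q = [[1, 2, 3, 5], [4]].
Insert 4: 4 bumps 5 from row 1; 5 bumps 6 from row 2; 6 starts row 3. P = [[1, 4, 7, 10], [5], [6]], Q = [[1, 2, 3, 5], [4], [6]].
Insert 3: 3 bumps 4 from row 1; 4 bumps 5 from row 2; 5 bumps 6 from row 3; 6 starts row 4. P = [[1, 3, 7, 10], [4], [5], [6]], Q = [[1, 2, 3, 5], [4], [6], [7]].
Insert 2: 2 bumps 3 from row 1; 3 bumps 4 from row 2; 4 bumps 5 from row 3; 5 bumps 6 from row 4; 6 starts row 5. P = [[1, 2, 7, 10], [3], [4], [5], [6]], Q = [[1, 2, 3, 5], [4], [6], [7], [8]].
Insert 8: 8 bumps 10 from row 1; 10 appends to row 2. P = [[1, 2, 7, 8], [3, 10], [4], [5], [6]], Q = [[1, 2, 3, 5], [4, 9], [6], [7], [8]].
Insert 9: appended to row 1. P = [[1, 2, 7, 8, 9], [3, 10], [4], [5], [6]], Q = [[1, 2, 3, 5, 10], [4, 9], [6], [7], [8]].

So P = [[1, 2, 7, 8, 9], [3, 10], [4], [5], [6]], Q = [[1, 2, 3, 5, 10], [4, 9], [6], [7], [8]].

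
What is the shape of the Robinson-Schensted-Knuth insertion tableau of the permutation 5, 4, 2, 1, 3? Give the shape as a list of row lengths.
Row-insert each entry into an empty tableau.

After inserting 5: P = [[5]].
After inserting 4: P = [[4], [5]].
After inserting 2: P = [[2], [4], [5]].
After inserting 1: P = [[1], [2], [4], [5]].
After inserting 3: P = [[1, 3], [2], [4], [5]].

The final insertion tableau P = [[1, 3], [2], [4], [5]] has shape [2, 1, 1, 1].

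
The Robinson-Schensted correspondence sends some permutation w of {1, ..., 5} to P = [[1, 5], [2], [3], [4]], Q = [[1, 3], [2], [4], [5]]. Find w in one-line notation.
4 3 5 2 1

Reverse the RSK construction: for i from n down to 1, find the cell of Q containing i, remove the entry at that cell from P, and reverse-bump it up through P; the value ejected from row 1 is w(i).

Step i=5: Q has 5 at row 4, column 1; remove 4 from row 4 of P and reverse-bump: 4 enters row 3 and ejects 3; 3 enters row 2 and ejects 2; 2 enters row 1 and ejects 1. So w(5) = 1. P is now [[2, 5], [3], [4]].
Step i=4: Q has 4 at row 3, column 1; remove 4 from row 3 of P and reverse-bump: 4 enters row 2 and ejects 3; 3 enters row 1 and ejects 2. So w(4) = 2. P is now [[3, 5], [4]].
Step i=3: Q has 3 at row 1, column 2; remove that cell from P, ejecting 5. So w(3) = 5. P is now [[3], [4]].
Step i=2: Q has 2 at row 2, column 1; remove 4 from row 2 of P and reverse-bump: 4 enters row 1 and ejects 3. So w(2) = 3. P is now [[4]].
Step i=1: Q has 1 at row 1, column 1; remove that cell from P, ejecting 4. So w(1) = 4. P is now [].

So w = 4 3 5 2 1.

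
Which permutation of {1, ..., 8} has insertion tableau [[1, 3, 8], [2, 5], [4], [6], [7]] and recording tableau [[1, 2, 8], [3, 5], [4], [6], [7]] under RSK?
Reverse the RSK construction: for i from n down to 1, find the cell of Q containing i, remove the entry at that cell from P, and reverse-bump it up through P; the value ejected from row 1 is w(i).

Step i=8: Q has 8 at row 1, column 3; remove that cell from P, ejecting 8. So w(8) = 8. P is now [[1, 3], [2, 5], [4], [6], [7]].
Step i=7: Q has 7 at row 5, column 1; remove 7 from row 5 of P and reverse-bump: 7 enters row 4 and ejects 6; 6 enters row 3 and ejects 4; 4 enters row 2 and ejects 2; 2 enters row 1 and ejects 1. So w(7) = 1. P is now [[2, 3], [4, 5], [6], [7]].
Step i=6: Q has 6 at row 4, column 1; remove 7 from row 4 of P and reverse-bump: 7 enters row 3 and ejects 6; 6 enters row 2 and ejects 5; 5 enters row 1 and ejects 3. So w(6) = 3. P is now [[2, 5], [4, 6], [7]].
Step i=5: Q has 5 at row 2, column 2; remove 6 from row 2 of P and reverse-bump: 6 enters row 1 and ejects 5. So w(5) = 5. P is now [[2, 6], [4], [7]].
Step i=4: Q has 4 at row 3, column 1; remove 7 from row 3 of P and reverse-bump: 7 enters row 2 and ejects 4; 4 enters row 1 and ejects 2. So w(4) = 2. P is now [[4, 6], [7]].
Step i=3: Q has 3 at row 2, column 1; remove 7 from row 2 of P and reverse-bump: 7 enters row 1 and ejects 6. So w(3) = 6. P is now [[4, 7]].
Step i=2: Q has 2 at row 1, column 2; remove that cell from P, ejecting 7. So w(2) = 7. P is now [[4]].
Step i=1: Q has 1 at row 1, column 1; remove that cell from P, ejecting 4. So w(1) = 4. P is now [].

So w = 4 7 6 2 5 3 1 8.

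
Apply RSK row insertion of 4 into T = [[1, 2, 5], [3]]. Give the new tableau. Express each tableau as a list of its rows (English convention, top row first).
[[1, 2, 4], [3, 5]]

In row 1, 4 replaces 5 (the leftmost entry greater than 4); 5 is bumped to row 2. 5 is appended to row 2. The new tableau is [[1, 2, 4], [3, 5]].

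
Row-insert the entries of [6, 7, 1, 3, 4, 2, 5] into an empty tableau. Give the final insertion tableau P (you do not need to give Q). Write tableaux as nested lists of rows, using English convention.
Insert 6: appended to row 1. P = [[6]].
Insert 7: appended to row 1. P = [[6, 7]].
Insert 1: 1 bumps 6 from row 1; 6 starts row 2. P = [[1, 7], [6]].
Insert 3: 3 bumps 7 from row 1; 7 appends to row 2. P = [[1, 3], [6, 7]].
Insert 4: appended to row 1. P = [[1, 3, 4], [6, 7]].
Insert 2: 2 bumps 3 from row 1; 3 bumps 6 from row 2; 6 starts row 3. P = [[1, 2, 4], [3, 7], [6]].
Insert 5: appended to row 1. P = [[1, 2, 4, 5], [3, 7], [6]].

So P = [[1, 2, 4, 5], [3, 7], [6]].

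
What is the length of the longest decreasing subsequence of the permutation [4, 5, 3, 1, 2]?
3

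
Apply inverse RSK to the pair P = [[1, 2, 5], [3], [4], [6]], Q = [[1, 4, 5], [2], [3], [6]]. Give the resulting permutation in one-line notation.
6 4 1 3 5 2

Reverse the RSK construction: for i from n down to 1, find the cell of Q containing i, remove the entry at that cell from P, and reverse-bump it up through P; the value ejected from row 1 is w(i).

Step i=6: Q has 6 at row 4, column 1; remove 6 from row 4 of P and reverse-bump: 6 enters row 3 and ejects 4; 4 enters row 2 and ejects 3; 3 enters row 1 and ejects 2. So w(6) = 2. P is now [[1, 3, 5], [4], [6]].
Step i=5: Q has 5 at row 1, column 3; remove that cell from P, ejecting 5. So w(5) = 5. P is now [[1, 3], [4], [6]].
Step i=4: Q has 4 at row 1, column 2; remove that cell from P, ejecting 3. So w(4) = 3. P is now [[1], [4], [6]].
Step i=3: Q has 3 at row 3, column 1; remove 6 from row 3 of P and reverse-bump: 6 enters row 2 and ejects 4; 4 enters row 1 and ejects 1. So w(3) = 1. P is now [[4], [6]].
Step i=2: Q has 2 at row 2, column 1; remove 6 from row 2 of P and reverse-bump: 6 enters row 1 and ejects 4. So w(2) = 4. P is now [[6]].
Step i=1: Q has 1 at row 1, column 1; remove that cell from P, ejecting 6. So w(1) = 6. P is now [].

So w = 6 4 1 3 5 2.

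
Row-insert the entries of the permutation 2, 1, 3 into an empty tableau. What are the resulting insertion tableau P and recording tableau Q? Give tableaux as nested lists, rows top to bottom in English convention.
P = [[1, 3], [2]], Q = [[1, 3], [2]]

Insert each entry of the permutation into P by Schensted row insertion, recording in Q the position of each new cell.

Insert 2: appended to row 1. P = [[2]], Q = [[1]].
Insert 1: 1 bumps 2 from row 1; 2 starts row 2. P = [[1], [2]], Q = [[1], [2]].
Insert 3: appended to row 1. P = [[1, 3], [2]], Q = [[1, 3], [2]].

So P = [[1, 3], [2]], Q = [[1, 3], [2]].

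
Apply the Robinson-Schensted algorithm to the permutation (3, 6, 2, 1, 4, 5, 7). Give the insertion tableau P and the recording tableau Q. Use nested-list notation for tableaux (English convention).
Insert each entry of the permutation into P by Schensted row insertion, recording in Q the position of each new cell.

Insert 3: appended to row 1. P = [[3]].
Insert 6: appended to row 1. P = [[3, 6]].
Insert 2: 2 bumps 3 from row 1; 3 starts row 2. P = [[2, 6], [3]].
Insert 1: 1 bumps 2 from row 1; 2 bumps 3 from row 2; 3 starts row 3. P = [[1, 6], [2], [3]].
Insert 4: 4 bumps 6 from row 1; 6 appends to row 2. P = [[1, 4], [2, 6], [3]].
Insert 5: appended to row 1. P = [[1, 4, 5], [2, 6], [3]].
Insert 7: appended to row 1. P = [[1, 4, 5, 7], [2, 6], [3]].

So P = [[1, 4, 5, 7], [2, 6], [3]], Q = [[1, 2, 6, 7], [3, 5], [4]].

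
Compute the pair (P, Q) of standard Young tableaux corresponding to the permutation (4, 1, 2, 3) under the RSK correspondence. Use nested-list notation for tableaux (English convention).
P = [[1, 2, 3], [4]], Q = [[1, 3, 4], [2]]

Insert each entry of the permutation into P by Schensted row insertion, recording in Q the position of each new cell.

After inserting 4: P = [[4]].
After inserting 1: P = [[1], [4]].
After inserting 2: P = [[1, 2], [4]].
After inserting 3: P = [[1, 2, 3], [4]].

So P = [[1, 2, 3], [4]], Q = [[1, 3, 4], [2]].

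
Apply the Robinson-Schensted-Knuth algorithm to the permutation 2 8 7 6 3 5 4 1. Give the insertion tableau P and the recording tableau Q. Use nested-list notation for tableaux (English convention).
Insert each entry of the permutation into P by Schensted row insertion, recording in Q the position of each new cell.

Insert 2: appended to row 1. P = [[2]].
Insert 8: appended to row 1. P = [[2, 8]].
Insert 7: 7 bumps 8 from row 1; 8 starts row 2. P = [[2, 7], [8]].
Insert 6: 6 bumps 7 from row 1; 7 bumps 8 from row 2; 8 starts row 3. P = [[2, 6], [7], [8]].
Insert 3: 3 bumps 6 from row 1; 6 bumps 7 from row 2; 7 bumps 8 from row 3; 8 starts row 4. P = [[2, 3], [6], [7], [8]].
Insert 5: appended to row 1. P = [[2, 3, 5], [6], [7], [8]].
Insert 4: 4 bumps 5 from row 1; 5 bumps 6 from row 2; 6 bumps 7 from row 3; 7 bumps 8 from row 4; 8 starts row 5. P = [[2, 3, 4], [5], [6], [7], [8]].
Insert 1: 1 bumps 2 from row 1; 2 bumps 5 from row 2; 5 bumps 6 from row 3; 6 bumps 7 from row 4; 7 bumps 8 from row 5; 8 starts row 6. P = [[1, 3, 4], [2], [5], [6], [7], [8]].

So P = [[1, 3, 4], [2], [5], [6], [7], [8]], Q = [[1, 2, 6], [3], [4], [5], [7], [8]].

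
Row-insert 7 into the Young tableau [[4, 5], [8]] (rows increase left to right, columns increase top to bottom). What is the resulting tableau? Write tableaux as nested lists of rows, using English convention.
7 is larger than every entry of row 1, so it is appended to row 1. The new tableau is [[4, 5, 7], [8]].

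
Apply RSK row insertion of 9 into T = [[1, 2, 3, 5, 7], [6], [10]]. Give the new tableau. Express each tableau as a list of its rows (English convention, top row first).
9 is larger than every entry of row 1, so it is appended to row 1. The new tableau is [[1, 2, 3, 5, 7, 9], [6], [10]].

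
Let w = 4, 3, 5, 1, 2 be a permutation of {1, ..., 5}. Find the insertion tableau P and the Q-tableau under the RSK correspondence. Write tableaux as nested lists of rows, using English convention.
P = [[1, 2], [3, 5], [4]], Q = [[1, 3], [2, 5], [4]]

Insert each entry of the permutation into P by Schensted row insertion, recording in Q the position of each new cell.

Insert 4: appended to row 1. P = [[4]], Q = [[1]].
Insert 3: 3 bumps 4 from row 1; 4 starts row 2. P = [[3], [4]], Q = [[1], [2]].
Insert 5: appended to row 1. P = [[3, 5], [4]], Q = [[1, 3], [2]].
Insert 1: 1 bumps 3 from row 1; 3 bumps 4 from row 2; 4 starts row 3. P = [[1, 5], [3], [4]], Q = [[1, 3], [2], [4]].
Insert 2: 2 bumps 5 from row 1; 5 appends to row 2. P = [[1, 2], [3, 5], [4]], Q = [[1, 3], [2, 5], [4]].

So P = [[1, 2], [3, 5], [4]], Q = [[1, 3], [2, 5], [4]].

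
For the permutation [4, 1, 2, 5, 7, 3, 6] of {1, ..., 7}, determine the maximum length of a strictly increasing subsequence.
4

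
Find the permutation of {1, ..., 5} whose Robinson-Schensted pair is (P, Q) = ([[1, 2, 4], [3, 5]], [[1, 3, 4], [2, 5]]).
3 1 2 5 4

Reverse the RSK construction: for i from n down to 1, find the cell of Q containing i, remove the entry at that cell from P, and reverse-bump it up through P; the value ejected from row 1 is w(i).

Step i=5: Q has 5 at row 2, column 2; remove 5 from row 2 of P and reverse-bump: 5 enters row 1 and ejects 4. So w(5) = 4. P is now [[1, 2, 5], [3]].
Step i=4: Q has 4 at row 1, column 3; remove that cell from P, ejecting 5. So w(4) = 5. P is now [[1, 2], [3]].
Step i=3: Q has 3 at row 1, column 2; remove that cell from P, ejecting 2. So w(3) = 2. P is now [[1], [3]].
Step i=2: Q has 2 at row 2, column 1; remove 3 from row 2 of P and reverse-bump: 3 enters row 1 and ejects 1. So w(2) = 1. P is now [[3]].
Step i=1: Q has 1 at row 1, column 1; remove that cell from P, ejecting 3. So w(1) = 3. P is now [].

So w = 3 1 2 5 4.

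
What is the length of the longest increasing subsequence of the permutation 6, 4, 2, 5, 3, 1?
2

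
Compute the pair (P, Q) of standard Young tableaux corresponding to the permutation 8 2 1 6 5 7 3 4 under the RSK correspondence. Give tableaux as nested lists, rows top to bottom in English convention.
Insert each entry of the permutation into P by Schensted row insertion, recording in Q the position of each new cell.

Insert 8: appended to row 1. P = [[8]].
Insert 2: 2 bumps 8 from row 1; 8 starts row 2. P = [[2], [8]].
Insert 1: 1 bumps 2 from row 1; 2 bumps 8 from row 2; 8 starts row 3. P = [[1], [2], [8]].
Insert 6: appended to row 1. P = [[1, 6], [2], [8]].
Insert 5: 5 bumps 6 from row 1; 6 appends to row 2. P = [[1, 5], [2, 6], [8]].
Insert 7: appended to row 1. P = [[1, 5, 7], [2, 6], [8]].
Insert 3: 3 bumps 5 from row 1; 5 bumps 6 from row 2; 6 bumps 8 from row 3; 8 starts row 4. P = [[1, 3, 7], [2, 5], [6], [8]].
Insert 4: 4 bumps 7 from row 1; 7 appends to row 2. P = [[1, 3, 4], [2, 5, 7], [6], [8]].

So P = [[1, 3, 4], [2, 5, 7], [6], [8]], Q = [[1, 4, 6], [2, 5, 8], [3], [7]].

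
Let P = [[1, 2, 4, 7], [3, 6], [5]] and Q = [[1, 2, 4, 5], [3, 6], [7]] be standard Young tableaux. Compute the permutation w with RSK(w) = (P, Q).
1 5 3 6 7 4 2

Reverse RSK: for i = n, n-1, ..., 1, locate i in Q, remove the corresponding corner cell from P, and reverse-bump its entry up through P; the value ejected from row 1 is w(i).

So w = 1 5 3 6 7 4 2.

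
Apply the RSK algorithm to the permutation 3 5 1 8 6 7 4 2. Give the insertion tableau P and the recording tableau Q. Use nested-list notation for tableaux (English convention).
P = [[1, 2, 6, 7], [3, 4], [5], [8]], Q = [[1, 2, 4, 6], [3, 5], [7], [8]]

Insert each entry of the permutation into P by Schensted row insertion, recording in Q the position of each new cell.

After inserting 3: P = [[3]].
After inserting 5: P = [[3, 5]].
After inserting 1: P = [[1, 5], [3]].
After inserting 8: P = [[1, 5, 8], [3]].
After inserting 6: P = [[1, 5, 6], [3, 8]].
After inserting 7: P = [[1, 5, 6, 7], [3, 8]].
After inserting 4: P = [[1, 4, 6, 7], [3, 5], [8]].
After inserting 2: P = [[1, 2, 6, 7], [3, 4], [5], [8]].

So P = [[1, 2, 6, 7], [3, 4], [5], [8]], Q = [[1, 2, 4, 6], [3, 5], [7], [8]].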